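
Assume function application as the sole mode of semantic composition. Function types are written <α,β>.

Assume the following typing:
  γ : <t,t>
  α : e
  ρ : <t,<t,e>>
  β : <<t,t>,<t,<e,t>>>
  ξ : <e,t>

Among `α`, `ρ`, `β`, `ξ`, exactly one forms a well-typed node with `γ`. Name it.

β

α : e — does not combine with γ.
ρ : <t,<t,e>> — does not combine with γ.
β — combines: β : <<t,t>,<t,<e,t>>> takes γ : <t,t> as argument, giving <t,<e,t>>.
ξ : <e,t> — does not combine with γ.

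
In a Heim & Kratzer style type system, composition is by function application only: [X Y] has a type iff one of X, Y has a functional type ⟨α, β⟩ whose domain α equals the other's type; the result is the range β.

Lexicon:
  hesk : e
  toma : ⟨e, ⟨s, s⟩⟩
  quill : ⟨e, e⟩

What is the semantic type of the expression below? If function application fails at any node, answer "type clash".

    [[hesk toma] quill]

type clash

[hesk toma] — toma of type ⟨e, ⟨s, s⟩⟩ combines with hesk of type e: type ⟨s, s⟩.
At [[hesk toma] quill]: neither ⟨s, s⟩ nor ⟨e, e⟩ can take the other as argument; the node is ill-typed.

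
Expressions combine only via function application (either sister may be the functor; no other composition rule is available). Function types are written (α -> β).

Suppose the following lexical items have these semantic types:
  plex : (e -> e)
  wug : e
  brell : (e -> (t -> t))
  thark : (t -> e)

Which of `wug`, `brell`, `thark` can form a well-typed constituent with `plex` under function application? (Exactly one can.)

wug — combines: plex : (e -> e) takes wug : e as argument, giving e.
brell : (e -> (t -> t)) — does not combine with plex.
thark : (t -> e) — does not combine with plex.

wug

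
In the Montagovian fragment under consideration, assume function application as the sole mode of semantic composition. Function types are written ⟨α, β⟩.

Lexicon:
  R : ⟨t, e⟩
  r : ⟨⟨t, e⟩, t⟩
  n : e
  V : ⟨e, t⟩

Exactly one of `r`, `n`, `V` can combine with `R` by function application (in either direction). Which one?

r

r — combines: r : ⟨⟨t, e⟩, t⟩ takes R : ⟨t, e⟩ as argument, giving t.
n : e — neither side's domain matches the other.
V : ⟨e, t⟩ — neither side's domain matches the other.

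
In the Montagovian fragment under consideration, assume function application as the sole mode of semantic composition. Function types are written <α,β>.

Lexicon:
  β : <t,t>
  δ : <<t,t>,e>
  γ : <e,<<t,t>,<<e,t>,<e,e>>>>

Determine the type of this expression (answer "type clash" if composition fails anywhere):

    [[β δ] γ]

[β δ]: δ is <<t,t>,e>, β is <t,t>; result e.
[[β δ] γ]: γ is <e,<<t,t>,<<e,t>,<e,e>>>>, [β δ] is e; result <<t,t>,<<e,t>,<e,e>>>.

<<t,t>,<<e,t>,<e,e>>>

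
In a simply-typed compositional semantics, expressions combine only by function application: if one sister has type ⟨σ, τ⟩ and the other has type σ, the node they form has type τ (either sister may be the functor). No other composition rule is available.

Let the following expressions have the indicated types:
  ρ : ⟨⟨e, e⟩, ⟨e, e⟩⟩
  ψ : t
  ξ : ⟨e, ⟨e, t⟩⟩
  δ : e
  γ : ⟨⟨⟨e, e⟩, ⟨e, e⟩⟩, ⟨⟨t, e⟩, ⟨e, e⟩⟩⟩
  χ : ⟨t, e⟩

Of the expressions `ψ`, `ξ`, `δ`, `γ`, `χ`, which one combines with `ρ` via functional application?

ψ : t — ρ needs ⟨e, e⟩; ψ needs nothing (atomic); neither fits.
ξ : ⟨e, ⟨e, t⟩⟩ — ρ needs ⟨e, e⟩; ξ needs e; neither fits.
δ : e — ρ needs ⟨e, e⟩; δ needs nothing (atomic); neither fits.
γ — combines: γ : ⟨⟨⟨e, e⟩, ⟨e, e⟩⟩, ⟨⟨t, e⟩, ⟨e, e⟩⟩⟩ takes ρ : ⟨⟨e, e⟩, ⟨e, e⟩⟩ as argument, giving ⟨⟨t, e⟩, ⟨e, e⟩⟩.
χ : ⟨t, e⟩ — ρ needs ⟨e, e⟩; χ needs t; neither fits.

γ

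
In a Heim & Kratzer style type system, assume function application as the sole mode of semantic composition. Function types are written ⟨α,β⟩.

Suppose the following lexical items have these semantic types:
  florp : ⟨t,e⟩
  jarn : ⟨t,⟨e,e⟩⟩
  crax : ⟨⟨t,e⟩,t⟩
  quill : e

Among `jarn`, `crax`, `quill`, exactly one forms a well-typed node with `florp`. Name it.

crax

jarn : ⟨t,⟨e,e⟩⟩ — does not combine with florp.
crax — combines: crax : ⟨⟨t,e⟩,t⟩ takes florp : ⟨t,e⟩ as argument, giving t.
quill : e — does not combine with florp.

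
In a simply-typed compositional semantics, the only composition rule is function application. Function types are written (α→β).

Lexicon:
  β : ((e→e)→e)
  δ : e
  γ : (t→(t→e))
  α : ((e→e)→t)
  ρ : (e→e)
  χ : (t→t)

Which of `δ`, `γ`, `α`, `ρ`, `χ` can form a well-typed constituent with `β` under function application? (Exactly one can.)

δ : e — does not combine with β.
γ : (t→(t→e)) — does not combine with β.
α : ((e→e)→t) — does not combine with β.
ρ — combines: β : ((e→e)→e) takes ρ : (e→e) as argument, giving e.
χ : (t→t) — does not combine with β.

ρ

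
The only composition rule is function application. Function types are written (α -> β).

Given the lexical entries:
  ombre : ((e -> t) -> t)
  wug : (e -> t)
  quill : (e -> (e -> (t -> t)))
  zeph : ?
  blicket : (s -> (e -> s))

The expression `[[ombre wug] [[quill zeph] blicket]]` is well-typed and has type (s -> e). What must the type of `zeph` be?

((e -> (e -> (t -> t))) -> ((s -> (e -> s)) -> (t -> (s -> e))))

For [[ombre wug] [[quill zeph] blicket]] to have type (s -> e) with [ombre wug] of type t, [[quill zeph] blicket] must be the function: [[quill zeph] blicket] : (t -> (s -> e)).
For [[quill zeph] blicket] to have type (t -> (s -> e)) with blicket of type (s -> (e -> s)), [quill zeph] must be the function: [quill zeph] : ((s -> (e -> s)) -> (t -> (s -> e))).
For [quill zeph] to have type ((s -> (e -> s)) -> (t -> (s -> e))) with quill of type (e -> (e -> (t -> t))), zeph must be the function: zeph : ((e -> (e -> (t -> t))) -> ((s -> (e -> s)) -> (t -> (s -> e)))).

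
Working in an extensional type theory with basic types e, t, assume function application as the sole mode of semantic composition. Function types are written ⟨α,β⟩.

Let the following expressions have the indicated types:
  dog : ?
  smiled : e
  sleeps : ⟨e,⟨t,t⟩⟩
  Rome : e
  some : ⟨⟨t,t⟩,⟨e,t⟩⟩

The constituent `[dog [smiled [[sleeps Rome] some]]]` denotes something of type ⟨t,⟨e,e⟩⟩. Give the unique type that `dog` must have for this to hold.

For [dog [smiled [[sleeps Rome] some]]] to have type ⟨t,⟨e,e⟩⟩ with [smiled [[sleeps Rome] some]] of type t, dog must be the function: dog : ⟨t,⟨t,⟨e,e⟩⟩⟩.

⟨t,⟨t,⟨e,e⟩⟩⟩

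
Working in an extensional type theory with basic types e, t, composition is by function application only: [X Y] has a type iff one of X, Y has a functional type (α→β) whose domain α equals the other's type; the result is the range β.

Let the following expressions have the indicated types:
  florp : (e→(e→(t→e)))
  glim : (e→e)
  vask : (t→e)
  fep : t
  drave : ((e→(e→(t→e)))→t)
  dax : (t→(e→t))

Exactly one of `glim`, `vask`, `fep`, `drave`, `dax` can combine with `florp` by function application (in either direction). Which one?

drave

glim : (e→e) — does not combine with florp.
vask : (t→e) — does not combine with florp.
fep : t — does not combine with florp.
drave — combines: drave : ((e→(e→(t→e)))→t) takes florp : (e→(e→(t→e))) as argument, giving t.
dax : (t→(e→t)) — does not combine with florp.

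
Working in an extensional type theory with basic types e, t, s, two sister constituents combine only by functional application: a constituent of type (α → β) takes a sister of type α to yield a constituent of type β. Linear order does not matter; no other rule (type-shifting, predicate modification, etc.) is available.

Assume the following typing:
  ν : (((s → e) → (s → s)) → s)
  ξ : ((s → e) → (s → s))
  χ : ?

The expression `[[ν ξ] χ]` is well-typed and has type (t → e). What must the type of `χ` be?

(s → (t → e))

At [[ν ξ] χ] (required: (t → e)): [ν ξ] is s, which is not a function with range (t → e); hence χ is the functor — type (s → (t → e)).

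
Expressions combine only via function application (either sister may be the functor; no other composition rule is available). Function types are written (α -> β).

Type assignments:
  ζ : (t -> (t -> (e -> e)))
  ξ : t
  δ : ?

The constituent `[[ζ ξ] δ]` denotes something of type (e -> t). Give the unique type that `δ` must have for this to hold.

((t -> (e -> e)) -> (e -> t))

For [[ζ ξ] δ] to have type (e -> t) with [ζ ξ] of type (t -> (e -> e)), δ must be the function: δ : ((t -> (e -> e)) -> (e -> t)).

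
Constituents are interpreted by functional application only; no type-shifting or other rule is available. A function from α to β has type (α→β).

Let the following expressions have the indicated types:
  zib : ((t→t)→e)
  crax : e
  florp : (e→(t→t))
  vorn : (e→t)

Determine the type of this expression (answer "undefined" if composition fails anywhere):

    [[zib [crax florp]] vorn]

[crax florp]: florp is (e→(t→t)), crax is e; result (t→t).
[zib [crax florp]]: zib is ((t→t)→e), [crax florp] is (t→t); result e.
[[zib [crax florp]] vorn]: vorn is (e→t), [zib [crax florp]] is e; result t.

t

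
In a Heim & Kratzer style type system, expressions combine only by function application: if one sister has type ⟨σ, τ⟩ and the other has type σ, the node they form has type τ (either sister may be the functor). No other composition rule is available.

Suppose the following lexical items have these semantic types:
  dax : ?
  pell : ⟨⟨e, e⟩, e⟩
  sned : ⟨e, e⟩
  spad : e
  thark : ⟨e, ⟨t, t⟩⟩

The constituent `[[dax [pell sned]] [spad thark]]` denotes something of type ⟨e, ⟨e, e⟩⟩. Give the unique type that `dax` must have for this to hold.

⟨e, ⟨⟨t, t⟩, ⟨e, ⟨e, e⟩⟩⟩⟩

[[dax [pell sned]] [spad thark]] is required to be ⟨e, ⟨e, e⟩⟩. [spad thark] : ⟨t, t⟩ cannot yield ⟨e, ⟨e, e⟩⟩ as functor, so [dax [pell sned]] : ⟨⟨t, t⟩, ⟨e, ⟨e, e⟩⟩⟩.
[dax [pell sned]] is required to be ⟨⟨t, t⟩, ⟨e, ⟨e, e⟩⟩⟩. [pell sned] : e cannot yield ⟨⟨t, t⟩, ⟨e, ⟨e, e⟩⟩⟩ as functor, so dax : ⟨e, ⟨⟨t, t⟩, ⟨e, ⟨e, e⟩⟩⟩⟩.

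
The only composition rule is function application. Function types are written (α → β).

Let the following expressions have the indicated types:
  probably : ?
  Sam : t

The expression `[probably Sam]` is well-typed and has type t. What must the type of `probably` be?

At [probably Sam] (required: t): Sam is t, which is not a function with range t; hence probably is the functor — type (t → t).

(t → t)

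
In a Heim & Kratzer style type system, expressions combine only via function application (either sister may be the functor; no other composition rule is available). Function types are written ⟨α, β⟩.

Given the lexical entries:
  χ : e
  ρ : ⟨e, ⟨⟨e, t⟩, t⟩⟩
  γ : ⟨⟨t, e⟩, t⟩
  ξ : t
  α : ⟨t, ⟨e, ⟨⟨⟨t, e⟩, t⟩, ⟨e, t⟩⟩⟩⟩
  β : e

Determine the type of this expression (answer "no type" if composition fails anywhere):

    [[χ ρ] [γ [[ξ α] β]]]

[χ ρ]: ⟨e, ⟨⟨e, t⟩, t⟩⟩ applied to e yields ⟨⟨e, t⟩, t⟩.
[ξ α]: ⟨t, ⟨e, ⟨⟨⟨t, e⟩, t⟩, ⟨e, t⟩⟩⟩⟩ applied to t yields ⟨e, ⟨⟨⟨t, e⟩, t⟩, ⟨e, t⟩⟩⟩.
[[ξ α] β]: ⟨e, ⟨⟨⟨t, e⟩, t⟩, ⟨e, t⟩⟩⟩ applied to e yields ⟨⟨⟨t, e⟩, t⟩, ⟨e, t⟩⟩.
[γ [[ξ α] β]]: ⟨⟨⟨t, e⟩, t⟩, ⟨e, t⟩⟩ applied to ⟨⟨t, e⟩, t⟩ yields ⟨e, t⟩.
[[χ ρ] [γ [[ξ α] β]]]: ⟨⟨e, t⟩, t⟩ applied to ⟨e, t⟩ yields t.

t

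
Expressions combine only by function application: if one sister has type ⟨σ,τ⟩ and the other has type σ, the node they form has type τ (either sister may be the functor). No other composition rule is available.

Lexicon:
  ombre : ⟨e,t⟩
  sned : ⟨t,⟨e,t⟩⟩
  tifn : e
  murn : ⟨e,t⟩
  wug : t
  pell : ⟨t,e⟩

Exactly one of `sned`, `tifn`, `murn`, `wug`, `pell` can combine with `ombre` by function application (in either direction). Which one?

tifn

sned : ⟨t,⟨e,t⟩⟩ — no; ombre wants e, and sned wants t.
tifn — combines: ombre : ⟨e,t⟩ takes tifn : e as argument, giving t.
murn : ⟨e,t⟩ — no; ombre wants e, and murn wants e.
wug : t — no; ombre wants e, and wug wants nothing (atomic).
pell : ⟨t,e⟩ — no; ombre wants e, and pell wants t.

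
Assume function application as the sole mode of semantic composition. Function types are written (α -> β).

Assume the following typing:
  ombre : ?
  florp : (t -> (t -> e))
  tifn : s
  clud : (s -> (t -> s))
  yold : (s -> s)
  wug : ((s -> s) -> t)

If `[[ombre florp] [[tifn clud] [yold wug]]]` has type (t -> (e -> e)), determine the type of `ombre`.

[[ombre florp] [[tifn clud] [yold wug]]] is required to be (t -> (e -> e)). [[tifn clud] [yold wug]] : s cannot yield (t -> (e -> e)) as functor, so [ombre florp] : (s -> (t -> (e -> e))).
[ombre florp] is required to be (s -> (t -> (e -> e))). florp : (t -> (t -> e)) cannot yield (s -> (t -> (e -> e))) as functor, so ombre : ((t -> (t -> e)) -> (s -> (t -> (e -> e)))).

((t -> (t -> e)) -> (s -> (t -> (e -> e))))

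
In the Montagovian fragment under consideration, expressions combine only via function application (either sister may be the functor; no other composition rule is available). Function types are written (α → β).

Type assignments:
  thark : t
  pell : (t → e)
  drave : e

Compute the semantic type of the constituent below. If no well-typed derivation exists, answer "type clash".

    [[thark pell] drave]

type clash

[thark pell]: functor pell : (t → e), argument thark : t; result e.
[[thark pell] drave]: e with e — neither is a function whose domain matches the other; composition fails here.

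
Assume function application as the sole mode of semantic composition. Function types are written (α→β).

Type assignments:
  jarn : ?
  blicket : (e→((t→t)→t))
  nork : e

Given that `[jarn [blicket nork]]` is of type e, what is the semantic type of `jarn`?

(((t→t)→t)→e)

At [jarn [blicket nork]] (required: e): [blicket nork] is ((t→t)→t), which is not a function with range e; hence jarn is the functor — type (((t→t)→t)→e).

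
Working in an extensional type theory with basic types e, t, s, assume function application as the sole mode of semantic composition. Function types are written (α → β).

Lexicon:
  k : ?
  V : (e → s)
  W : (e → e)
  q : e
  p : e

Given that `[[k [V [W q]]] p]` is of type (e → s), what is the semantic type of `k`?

[[k [V [W q]]] p] must have type (e → s). The sister p has type e; that is not a function onto (e → s), so [k [V [W q]]] must be the functor, of type (e → (e → s)).
[k [V [W q]]] must have type (e → (e → s)). The sister [V [W q]] has type s; that is not a function onto (e → (e → s)), so k must be the functor, of type (s → (e → (e → s))).

(s → (e → (e → s)))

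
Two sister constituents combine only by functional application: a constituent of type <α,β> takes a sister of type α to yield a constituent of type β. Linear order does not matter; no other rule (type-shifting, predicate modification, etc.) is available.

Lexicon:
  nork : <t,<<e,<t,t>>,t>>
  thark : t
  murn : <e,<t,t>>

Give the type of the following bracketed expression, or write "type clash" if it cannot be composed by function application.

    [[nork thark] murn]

t

At [nork thark], nork : <t,<<e,<t,t>>,t>> takes thark : t, giving <<e,<t,t>>,t>.
At [[nork thark] murn], [nork thark] : <<e,<t,t>>,t> takes murn : <e,<t,t>>, giving t.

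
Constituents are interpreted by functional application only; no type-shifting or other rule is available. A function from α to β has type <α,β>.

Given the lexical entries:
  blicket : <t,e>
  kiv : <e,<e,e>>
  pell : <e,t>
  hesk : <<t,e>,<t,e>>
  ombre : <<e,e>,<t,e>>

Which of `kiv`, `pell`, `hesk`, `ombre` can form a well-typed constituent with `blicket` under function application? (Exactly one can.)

hesk

kiv : <e,<e,e>> — neither side's domain matches the other.
pell : <e,t> — neither side's domain matches the other.
hesk — combines: hesk : <<t,e>,<t,e>> takes blicket : <t,e> as argument, giving <t,e>.
ombre : <<e,e>,<t,e>> — neither side's domain matches the other.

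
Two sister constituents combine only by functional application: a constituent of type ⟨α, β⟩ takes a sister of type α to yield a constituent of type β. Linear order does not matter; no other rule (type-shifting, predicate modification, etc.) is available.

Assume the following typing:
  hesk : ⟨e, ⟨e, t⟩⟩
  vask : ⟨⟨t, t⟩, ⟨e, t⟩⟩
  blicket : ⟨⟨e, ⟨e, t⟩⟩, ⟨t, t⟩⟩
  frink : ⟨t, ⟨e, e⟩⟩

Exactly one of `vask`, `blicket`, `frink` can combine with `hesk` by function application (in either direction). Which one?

vask : ⟨⟨t, t⟩, ⟨e, t⟩⟩ — no; hesk wants e, and vask wants ⟨t, t⟩.
blicket — combines: blicket : ⟨⟨e, ⟨e, t⟩⟩, ⟨t, t⟩⟩ takes hesk : ⟨e, ⟨e, t⟩⟩ as argument, giving ⟨t, t⟩.
frink : ⟨t, ⟨e, e⟩⟩ — no; hesk wants e, and frink wants t.

blicket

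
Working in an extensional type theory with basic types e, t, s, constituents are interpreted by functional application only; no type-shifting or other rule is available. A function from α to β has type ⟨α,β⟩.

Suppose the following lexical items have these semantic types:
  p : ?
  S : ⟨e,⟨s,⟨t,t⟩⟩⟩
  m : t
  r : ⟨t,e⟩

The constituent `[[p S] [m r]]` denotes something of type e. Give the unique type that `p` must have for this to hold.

⟨⟨e,⟨s,⟨t,t⟩⟩⟩,⟨e,e⟩⟩

For [[p S] [m r]] to have type e with [m r] of type e, [p S] must be the function: [p S] : ⟨e,e⟩.
For [p S] to have type ⟨e,e⟩ with S of type ⟨e,⟨s,⟨t,t⟩⟩⟩, p must be the function: p : ⟨⟨e,⟨s,⟨t,t⟩⟩⟩,⟨e,e⟩⟩.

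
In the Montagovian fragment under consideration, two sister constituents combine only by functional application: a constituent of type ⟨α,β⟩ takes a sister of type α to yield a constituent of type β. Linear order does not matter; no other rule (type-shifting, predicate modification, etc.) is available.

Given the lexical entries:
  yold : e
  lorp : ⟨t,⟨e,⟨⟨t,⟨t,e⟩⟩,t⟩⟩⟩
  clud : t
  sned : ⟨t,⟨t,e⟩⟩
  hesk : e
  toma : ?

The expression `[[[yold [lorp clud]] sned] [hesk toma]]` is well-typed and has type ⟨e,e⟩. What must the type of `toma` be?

[[[yold [lorp clud]] sned] [hesk toma]] must have type ⟨e,e⟩. The sister [[yold [lorp clud]] sned] has type t; that is not a function onto ⟨e,e⟩, so [hesk toma] must be the functor, of type ⟨t,⟨e,e⟩⟩.
[hesk toma] must have type ⟨t,⟨e,e⟩⟩. The sister hesk has type e; that is not a function onto ⟨t,⟨e,e⟩⟩, so toma must be the functor, of type ⟨e,⟨t,⟨e,e⟩⟩⟩.

⟨e,⟨t,⟨e,e⟩⟩⟩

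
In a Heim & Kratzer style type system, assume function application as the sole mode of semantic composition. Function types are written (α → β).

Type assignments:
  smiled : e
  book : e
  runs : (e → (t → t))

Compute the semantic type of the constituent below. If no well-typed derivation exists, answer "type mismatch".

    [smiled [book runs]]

type mismatch

[book runs]: functor runs : (e → (t → t)), argument book : e; result (t → t).
[smiled [book runs]]: e with (t → t) — neither is a function whose domain matches the other; composition fails here.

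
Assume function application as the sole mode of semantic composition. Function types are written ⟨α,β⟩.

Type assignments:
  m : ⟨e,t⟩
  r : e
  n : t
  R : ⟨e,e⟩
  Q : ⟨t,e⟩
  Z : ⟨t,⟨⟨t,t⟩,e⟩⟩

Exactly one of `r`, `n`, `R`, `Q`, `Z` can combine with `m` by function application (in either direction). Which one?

r

r — combines: m : ⟨e,t⟩ takes r : e as argument, giving t.
n : t — m needs e; n needs nothing (atomic); neither fits.
R : ⟨e,e⟩ — m needs e; R needs e; neither fits.
Q : ⟨t,e⟩ — m needs e; Q needs t; neither fits.
Z : ⟨t,⟨⟨t,t⟩,e⟩⟩ — m needs e; Z needs t; neither fits.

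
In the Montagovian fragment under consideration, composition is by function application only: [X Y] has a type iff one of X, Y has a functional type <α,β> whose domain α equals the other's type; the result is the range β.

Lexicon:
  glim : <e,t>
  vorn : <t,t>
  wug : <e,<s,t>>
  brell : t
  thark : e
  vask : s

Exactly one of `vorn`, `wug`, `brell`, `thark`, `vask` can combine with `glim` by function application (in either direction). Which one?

vorn : <t,t> — does not combine with glim.
wug : <e,<s,t>> — does not combine with glim.
brell : t — does not combine with glim.
thark — combines: glim : <e,t> takes thark : e as argument, giving t.
vask : s — does not combine with glim.

thark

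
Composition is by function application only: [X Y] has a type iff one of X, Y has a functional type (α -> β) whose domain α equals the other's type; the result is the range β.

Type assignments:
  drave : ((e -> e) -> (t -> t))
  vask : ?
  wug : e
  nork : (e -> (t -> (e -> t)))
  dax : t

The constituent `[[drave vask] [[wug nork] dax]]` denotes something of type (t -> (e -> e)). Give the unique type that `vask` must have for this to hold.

(((e -> e) -> (t -> t)) -> ((e -> t) -> (t -> (e -> e))))

[[drave vask] [[wug nork] dax]] must have type (t -> (e -> e)). The sister [[wug nork] dax] has type (e -> t); that is not a function onto (t -> (e -> e)), so [drave vask] must be the functor, of type ((e -> t) -> (t -> (e -> e))).
[drave vask] must have type ((e -> t) -> (t -> (e -> e))). The sister drave has type ((e -> e) -> (t -> t)); that is not a function onto ((e -> t) -> (t -> (e -> e))), so vask must be the functor, of type (((e -> e) -> (t -> t)) -> ((e -> t) -> (t -> (e -> e)))).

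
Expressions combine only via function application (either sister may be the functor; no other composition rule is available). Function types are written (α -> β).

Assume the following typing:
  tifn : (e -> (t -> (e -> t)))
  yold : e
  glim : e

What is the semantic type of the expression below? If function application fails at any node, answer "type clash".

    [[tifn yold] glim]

type clash

[tifn yold]: tifn is (e -> (t -> (e -> t))), yold is e; result (t -> (e -> t)).
At [[tifn yold] glim]: neither (t -> (e -> t)) nor e can take the other as argument; the node is ill-typed.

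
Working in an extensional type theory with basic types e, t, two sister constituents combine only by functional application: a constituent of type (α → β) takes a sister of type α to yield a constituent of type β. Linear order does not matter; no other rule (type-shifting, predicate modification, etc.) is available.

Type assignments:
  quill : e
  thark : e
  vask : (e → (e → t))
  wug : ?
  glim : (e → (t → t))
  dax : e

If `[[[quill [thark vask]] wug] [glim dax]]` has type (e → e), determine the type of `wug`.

(t → ((t → t) → (e → e)))

For [[[quill [thark vask]] wug] [glim dax]] to have type (e → e) with [glim dax] of type (t → t), [[quill [thark vask]] wug] must be the function: [[quill [thark vask]] wug] : ((t → t) → (e → e)).
For [[quill [thark vask]] wug] to have type ((t → t) → (e → e)) with [quill [thark vask]] of type t, wug must be the function: wug : (t → ((t → t) → (e → e))).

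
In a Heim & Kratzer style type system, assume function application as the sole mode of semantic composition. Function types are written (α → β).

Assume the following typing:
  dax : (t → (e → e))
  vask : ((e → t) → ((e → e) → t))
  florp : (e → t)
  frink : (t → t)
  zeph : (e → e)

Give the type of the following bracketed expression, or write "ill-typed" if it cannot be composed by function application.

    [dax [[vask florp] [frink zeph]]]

[vask florp]: functor vask : ((e → t) → ((e → e) → t)), argument florp : (e → t); result ((e → e) → t).
[frink zeph]: (t → t) with (e → e) — neither is a function whose domain matches the other; composition fails here.

ill-typed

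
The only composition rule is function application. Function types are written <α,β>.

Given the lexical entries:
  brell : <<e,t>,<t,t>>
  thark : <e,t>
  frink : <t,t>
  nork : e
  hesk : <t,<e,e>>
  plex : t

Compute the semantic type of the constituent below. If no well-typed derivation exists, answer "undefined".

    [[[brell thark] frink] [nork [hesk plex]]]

[brell thark] — brell of type <<e,t>,<t,t>> combines with thark of type <e,t>: type <t,t>.
At [[brell thark] frink]: neither <t,t> nor <t,t> can take the other as argument; the node is ill-typed.

undefined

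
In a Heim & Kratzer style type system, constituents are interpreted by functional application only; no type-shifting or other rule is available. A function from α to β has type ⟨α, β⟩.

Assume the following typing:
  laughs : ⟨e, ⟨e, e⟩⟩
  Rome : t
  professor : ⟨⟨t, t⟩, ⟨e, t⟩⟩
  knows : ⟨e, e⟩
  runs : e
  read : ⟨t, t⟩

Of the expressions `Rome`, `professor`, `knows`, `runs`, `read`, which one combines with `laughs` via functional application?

runs

Rome : t — neither side's domain matches the other.
professor : ⟨⟨t, t⟩, ⟨e, t⟩⟩ — neither side's domain matches the other.
knows : ⟨e, e⟩ — neither side's domain matches the other.
runs — combines: laughs : ⟨e, ⟨e, e⟩⟩ takes runs : e as argument, giving ⟨e, e⟩.
read : ⟨t, t⟩ — neither side's domain matches the other.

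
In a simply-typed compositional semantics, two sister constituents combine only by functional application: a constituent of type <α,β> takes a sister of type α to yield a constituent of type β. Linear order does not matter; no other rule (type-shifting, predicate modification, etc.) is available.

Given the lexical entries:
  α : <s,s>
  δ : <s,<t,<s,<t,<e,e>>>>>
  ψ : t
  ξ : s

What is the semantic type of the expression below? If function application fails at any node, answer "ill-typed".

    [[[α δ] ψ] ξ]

At [α δ]: neither <s,s> nor <s,<t,<s,<t,<e,e>>>>> can take the other as argument; the node is ill-typed.

ill-typed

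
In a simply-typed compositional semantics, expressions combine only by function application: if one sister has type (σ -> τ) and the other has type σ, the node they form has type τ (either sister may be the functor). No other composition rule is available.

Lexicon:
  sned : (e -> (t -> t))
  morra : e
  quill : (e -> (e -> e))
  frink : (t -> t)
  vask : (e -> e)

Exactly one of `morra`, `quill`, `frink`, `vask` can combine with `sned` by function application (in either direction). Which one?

morra — combines: sned : (e -> (t -> t)) takes morra : e as argument, giving (t -> t).
quill : (e -> (e -> e)) — does not combine with sned.
frink : (t -> t) — does not combine with sned.
vask : (e -> e) — does not combine with sned.

morra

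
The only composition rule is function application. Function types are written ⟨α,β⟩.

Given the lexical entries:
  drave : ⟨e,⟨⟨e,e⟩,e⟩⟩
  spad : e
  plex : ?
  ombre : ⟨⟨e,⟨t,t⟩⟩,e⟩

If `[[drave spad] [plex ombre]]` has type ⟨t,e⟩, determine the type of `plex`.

⟨⟨⟨e,⟨t,t⟩⟩,e⟩,⟨⟨⟨e,e⟩,e⟩,⟨t,e⟩⟩⟩

[[drave spad] [plex ombre]] is required to be ⟨t,e⟩. [drave spad] : ⟨⟨e,e⟩,e⟩ cannot yield ⟨t,e⟩ as functor, so [plex ombre] : ⟨⟨⟨e,e⟩,e⟩,⟨t,e⟩⟩.
[plex ombre] is required to be ⟨⟨⟨e,e⟩,e⟩,⟨t,e⟩⟩. ombre : ⟨⟨e,⟨t,t⟩⟩,e⟩ cannot yield ⟨⟨⟨e,e⟩,e⟩,⟨t,e⟩⟩ as functor, so plex : ⟨⟨⟨e,⟨t,t⟩⟩,e⟩,⟨⟨⟨e,e⟩,e⟩,⟨t,e⟩⟩⟩.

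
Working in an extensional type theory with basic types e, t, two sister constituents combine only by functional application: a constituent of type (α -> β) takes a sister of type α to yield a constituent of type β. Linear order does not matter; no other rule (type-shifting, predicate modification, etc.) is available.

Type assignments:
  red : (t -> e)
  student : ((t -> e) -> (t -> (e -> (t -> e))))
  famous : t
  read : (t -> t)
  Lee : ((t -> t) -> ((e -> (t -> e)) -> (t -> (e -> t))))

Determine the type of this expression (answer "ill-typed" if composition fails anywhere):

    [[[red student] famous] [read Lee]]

[red student]: functor student : ((t -> e) -> (t -> (e -> (t -> e)))), argument red : (t -> e); result (t -> (e -> (t -> e))).
[[red student] famous]: functor [red student] : (t -> (e -> (t -> e))), argument famous : t; result (e -> (t -> e)).
[read Lee]: functor Lee : ((t -> t) -> ((e -> (t -> e)) -> (t -> (e -> t)))), argument read : (t -> t); result ((e -> (t -> e)) -> (t -> (e -> t))).
[[[red student] famous] [read Lee]]: functor [read Lee] : ((e -> (t -> e)) -> (t -> (e -> t))), argument [[red student] famous] : (e -> (t -> e)); result (t -> (e -> t)).

(t -> (e -> t))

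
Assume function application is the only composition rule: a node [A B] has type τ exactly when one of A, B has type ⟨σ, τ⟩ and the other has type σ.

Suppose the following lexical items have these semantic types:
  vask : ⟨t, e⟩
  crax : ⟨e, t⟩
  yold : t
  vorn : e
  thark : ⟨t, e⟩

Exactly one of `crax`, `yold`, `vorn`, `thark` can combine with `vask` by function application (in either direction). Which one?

crax : ⟨e, t⟩ — no; vask wants t, and crax wants e.
yold — combines: vask : ⟨t, e⟩ takes yold : t as argument, giving e.
vorn : e — no; vask wants t, and vorn wants nothing (atomic).
thark : ⟨t, e⟩ — no; vask wants t, and thark wants t.

yold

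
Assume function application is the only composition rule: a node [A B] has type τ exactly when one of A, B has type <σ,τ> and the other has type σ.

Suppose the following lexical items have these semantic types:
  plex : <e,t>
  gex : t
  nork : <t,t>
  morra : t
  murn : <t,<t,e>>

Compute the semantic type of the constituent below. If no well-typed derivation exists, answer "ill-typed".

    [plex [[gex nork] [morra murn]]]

t

[gex nork]: functor nork : <t,t>, argument gex : t; result t.
[morra murn]: functor murn : <t,<t,e>>, argument morra : t; result <t,e>.
[[gex nork] [morra murn]]: functor [morra murn] : <t,e>, argument [gex nork] : t; result e.
[plex [[gex nork] [morra murn]]]: functor plex : <e,t>, argument [[gex nork] [morra murn]] : e; result t.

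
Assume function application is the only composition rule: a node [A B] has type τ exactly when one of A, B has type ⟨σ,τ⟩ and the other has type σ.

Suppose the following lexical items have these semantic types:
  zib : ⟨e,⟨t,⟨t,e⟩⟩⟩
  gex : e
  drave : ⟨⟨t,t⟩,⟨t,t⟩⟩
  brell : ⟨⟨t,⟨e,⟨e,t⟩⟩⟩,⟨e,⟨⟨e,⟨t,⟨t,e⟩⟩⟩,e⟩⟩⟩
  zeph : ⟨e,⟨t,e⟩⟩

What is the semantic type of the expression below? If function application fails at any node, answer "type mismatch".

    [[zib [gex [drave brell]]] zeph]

type mismatch

[drave brell]: ⟨⟨t,t⟩,⟨t,t⟩⟩ and ⟨⟨t,⟨e,⟨e,t⟩⟩⟩,⟨e,⟨⟨e,⟨t,⟨t,e⟩⟩⟩,e⟩⟩⟩ cannot combine by function application — type clash.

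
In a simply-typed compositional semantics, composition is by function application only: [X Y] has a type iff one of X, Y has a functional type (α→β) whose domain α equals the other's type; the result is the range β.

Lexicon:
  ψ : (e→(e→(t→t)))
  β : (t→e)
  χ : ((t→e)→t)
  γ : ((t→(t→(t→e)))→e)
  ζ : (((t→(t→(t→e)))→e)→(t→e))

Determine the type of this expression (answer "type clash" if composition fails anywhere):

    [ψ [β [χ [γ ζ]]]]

[γ ζ]: ζ is (((t→(t→(t→e)))→e)→(t→e)), γ is ((t→(t→(t→e)))→e); result (t→e).
[χ [γ ζ]]: χ is ((t→e)→t), [γ ζ] is (t→e); result t.
[β [χ [γ ζ]]]: β is (t→e), [χ [γ ζ]] is t; result e.
[ψ [β [χ [γ ζ]]]]: ψ is (e→(e→(t→t))), [β [χ [γ ζ]]] is e; result (e→(t→t)).

(e→(t→t))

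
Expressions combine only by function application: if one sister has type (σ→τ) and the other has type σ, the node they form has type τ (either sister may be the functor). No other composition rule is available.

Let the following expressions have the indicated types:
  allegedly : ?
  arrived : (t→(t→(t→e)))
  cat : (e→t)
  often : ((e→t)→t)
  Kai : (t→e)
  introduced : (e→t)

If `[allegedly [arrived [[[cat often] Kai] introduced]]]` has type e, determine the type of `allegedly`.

((t→(t→e))→e)

[allegedly [arrived [[[cat often] Kai] introduced]]] is required to be e. [arrived [[[cat often] Kai] introduced]] : (t→(t→e)) cannot yield e as functor, so allegedly : ((t→(t→e))→e).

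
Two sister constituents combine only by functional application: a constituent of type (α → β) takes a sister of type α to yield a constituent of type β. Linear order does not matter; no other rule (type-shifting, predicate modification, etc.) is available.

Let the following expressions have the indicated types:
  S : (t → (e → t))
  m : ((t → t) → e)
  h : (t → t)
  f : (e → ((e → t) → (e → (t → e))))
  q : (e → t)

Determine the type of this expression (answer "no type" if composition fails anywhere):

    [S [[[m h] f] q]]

At [m h], m : ((t → t) → e) takes h : (t → t), giving e.
At [[m h] f], f : (e → ((e → t) → (e → (t → e)))) takes [m h] : e, giving ((e → t) → (e → (t → e))).
At [[[m h] f] q], [[m h] f] : ((e → t) → (e → (t → e))) takes q : (e → t), giving (e → (t → e)).
At [S [[[m h] f] q]]: neither (t → (e → t)) nor (e → (t → e)) can take the other as argument; the node is ill-typed.

no type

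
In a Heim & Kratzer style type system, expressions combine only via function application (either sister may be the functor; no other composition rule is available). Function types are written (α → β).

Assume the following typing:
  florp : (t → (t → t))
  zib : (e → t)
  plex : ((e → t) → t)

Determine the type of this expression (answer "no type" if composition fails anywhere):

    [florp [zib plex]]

[zib plex]: ((e → t) → t) applied to (e → t) yields t.
[florp [zib plex]]: (t → (t → t)) applied to t yields (t → t).

(t → t)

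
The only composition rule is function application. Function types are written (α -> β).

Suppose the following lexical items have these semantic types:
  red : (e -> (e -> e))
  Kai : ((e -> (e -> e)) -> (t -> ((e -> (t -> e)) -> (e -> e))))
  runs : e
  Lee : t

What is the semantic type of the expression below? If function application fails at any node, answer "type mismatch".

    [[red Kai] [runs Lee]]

[red Kai]: Kai is ((e -> (e -> e)) -> (t -> ((e -> (t -> e)) -> (e -> e)))), red is (e -> (e -> e)); result (t -> ((e -> (t -> e)) -> (e -> e))).
At [runs Lee]: neither e nor t can take the other as argument; the node is ill-typed.

type mismatch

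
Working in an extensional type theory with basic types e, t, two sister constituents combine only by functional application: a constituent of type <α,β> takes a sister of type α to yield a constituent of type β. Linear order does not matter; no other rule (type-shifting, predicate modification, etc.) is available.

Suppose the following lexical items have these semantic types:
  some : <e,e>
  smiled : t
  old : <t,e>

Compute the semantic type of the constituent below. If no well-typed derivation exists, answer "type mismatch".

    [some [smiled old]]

e

[smiled old]: <t,e> applied to t yields e.
[some [smiled old]]: <e,e> applied to e yields e.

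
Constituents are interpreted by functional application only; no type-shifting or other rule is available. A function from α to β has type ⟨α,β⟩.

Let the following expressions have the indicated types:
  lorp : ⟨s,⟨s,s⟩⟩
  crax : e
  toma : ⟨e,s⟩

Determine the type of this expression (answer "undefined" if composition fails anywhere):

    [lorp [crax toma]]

⟨s,s⟩

[crax toma] — toma of type ⟨e,s⟩ combines with crax of type e: type s.
[lorp [crax toma]] — lorp of type ⟨s,⟨s,s⟩⟩ combines with [crax toma] of type s: type ⟨s,s⟩.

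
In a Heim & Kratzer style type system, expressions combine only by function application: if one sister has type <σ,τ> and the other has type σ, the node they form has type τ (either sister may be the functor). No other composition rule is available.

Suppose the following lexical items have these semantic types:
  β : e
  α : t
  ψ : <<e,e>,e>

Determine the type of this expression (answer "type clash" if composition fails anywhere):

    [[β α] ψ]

type clash

[β α]: e and t cannot combine by function application — type clash.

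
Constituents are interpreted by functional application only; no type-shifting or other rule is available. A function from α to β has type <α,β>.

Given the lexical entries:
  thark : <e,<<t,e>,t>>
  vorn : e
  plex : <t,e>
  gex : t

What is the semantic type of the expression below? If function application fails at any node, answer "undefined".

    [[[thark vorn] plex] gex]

undefined

At [thark vorn], thark : <e,<<t,e>,t>> takes vorn : e, giving <<t,e>,t>.
At [[thark vorn] plex], [thark vorn] : <<t,e>,t> takes plex : <t,e>, giving t.
[[[thark vorn] plex] gex]: t and t cannot combine by function application — type clash.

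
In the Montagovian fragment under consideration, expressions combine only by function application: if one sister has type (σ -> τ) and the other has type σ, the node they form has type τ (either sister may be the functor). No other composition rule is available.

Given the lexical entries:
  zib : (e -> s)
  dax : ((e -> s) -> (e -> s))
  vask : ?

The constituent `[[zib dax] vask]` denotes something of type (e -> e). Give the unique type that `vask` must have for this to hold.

[[zib dax] vask] must have type (e -> e). The sister [zib dax] has type (e -> s); that is not a function onto (e -> e), so vask must be the functor, of type ((e -> s) -> (e -> e)).

((e -> s) -> (e -> e))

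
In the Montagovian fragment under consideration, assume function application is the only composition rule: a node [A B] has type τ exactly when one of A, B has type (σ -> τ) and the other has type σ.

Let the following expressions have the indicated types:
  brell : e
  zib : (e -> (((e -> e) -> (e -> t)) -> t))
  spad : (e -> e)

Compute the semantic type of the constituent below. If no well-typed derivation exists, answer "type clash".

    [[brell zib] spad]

type clash

At [brell zib], zib : (e -> (((e -> e) -> (e -> t)) -> t)) takes brell : e, giving (((e -> e) -> (e -> t)) -> t).
At [[brell zib] spad]: neither (((e -> e) -> (e -> t)) -> t) nor (e -> e) can take the other as argument; the node is ill-typed.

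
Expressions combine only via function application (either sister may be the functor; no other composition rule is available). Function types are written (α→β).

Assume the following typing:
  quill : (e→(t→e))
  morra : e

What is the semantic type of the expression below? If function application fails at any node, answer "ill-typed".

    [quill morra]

(t→e)

[quill morra] — quill of type (e→(t→e)) combines with morra of type e: type (t→e).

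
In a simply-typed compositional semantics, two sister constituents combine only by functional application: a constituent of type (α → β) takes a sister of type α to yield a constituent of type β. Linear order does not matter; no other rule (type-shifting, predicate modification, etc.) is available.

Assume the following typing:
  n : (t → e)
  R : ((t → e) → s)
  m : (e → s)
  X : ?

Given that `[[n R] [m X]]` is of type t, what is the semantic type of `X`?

((e → s) → (s → t))

[[n R] [m X]] is required to be t. [n R] : s cannot yield t as functor, so [m X] : (s → t).
[m X] is required to be (s → t). m : (e → s) cannot yield (s → t) as functor, so X : ((e → s) → (s → t)).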